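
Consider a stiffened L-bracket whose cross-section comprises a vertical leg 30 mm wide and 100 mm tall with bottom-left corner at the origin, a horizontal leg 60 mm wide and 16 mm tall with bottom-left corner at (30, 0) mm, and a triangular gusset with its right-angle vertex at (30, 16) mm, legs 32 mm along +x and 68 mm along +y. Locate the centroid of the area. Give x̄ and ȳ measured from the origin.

Part | A | x̄ᵢ | ȳᵢ | A·x̄ᵢ | A·ȳᵢ
vertical leg | 3000.00 | 15.00 | 50.00 | 45000.00 | 150000.00
horizontal leg | 960.00 | 60.00 | 8.00 | 57600.00 | 7680.00
gusset | 1088.00 | 40.67 | 38.67 | 44245.33 | 42069.33
Σ | 5048.00 |  |  | 146845.33 | 199749.33
x̄ = 146845.33 / 5048.00 = 29.09 mm
ȳ = 199749.33 / 5048.00 = 39.57 mm

x̄ = 29.09 mm, ȳ = 39.57 mm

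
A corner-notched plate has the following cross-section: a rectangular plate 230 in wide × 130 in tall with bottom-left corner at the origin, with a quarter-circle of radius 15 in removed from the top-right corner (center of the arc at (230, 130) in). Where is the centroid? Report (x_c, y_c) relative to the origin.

x_c = 114.35 in, y_c = 64.65 in

plate: A = 230 × 130 = 29900.00, centroid at (115.00, 65.00).
removed quarter-circle: A = −¼π·15² = -176.71, centroid at (223.63, 123.63).
ΣA = 29723.29 in²
ΣAx_c = (29900.00)(115.00) + (-176.71)(223.63) = 3398980.65 in³
ΣAy_c = (29900.00)(65.00) + (-176.71)(123.63) = 1921652.10 in³
x_c = 3398980.65 / 29723.29 = 114.35 in
y_c = 1921652.10 / 29723.29 = 64.65 in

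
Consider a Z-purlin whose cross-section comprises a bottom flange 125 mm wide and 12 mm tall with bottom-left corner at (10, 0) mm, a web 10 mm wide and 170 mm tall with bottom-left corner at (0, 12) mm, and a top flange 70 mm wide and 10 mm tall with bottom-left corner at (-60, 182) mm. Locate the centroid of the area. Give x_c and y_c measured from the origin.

x_c = 25.58 mm, y_c = 78.15 mm

Part | A | x̄ᵢ | ȳᵢ | A·x̄ᵢ | A·ȳᵢ
bottom flange | 1500.00 | 72.50 | 6.00 | 108750.00 | 9000.00
web | 1700.00 | 5.00 | 97.00 | 8500.00 | 164900.00
top flange | 700.00 | -25.00 | 187.00 | -17500.00 | 130900.00
Σ | 3900.00 |  |  | 99750.00 | 304800.00
x_c = 99750.00 / 3900.00 = 25.58 mm
y_c = 304800.00 / 3900.00 = 78.15 mm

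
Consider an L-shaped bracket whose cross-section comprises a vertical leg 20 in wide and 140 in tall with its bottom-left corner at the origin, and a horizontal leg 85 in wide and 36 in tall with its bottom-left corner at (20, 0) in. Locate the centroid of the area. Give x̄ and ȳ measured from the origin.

vertical leg: A = 20 × 140 = 2800.00, centroid at (10.00, 70.00).
horizontal leg: A = 85 × 36 = 3060.00, centroid at (62.50, 18.00).
ΣA = 5860.00 in²
ΣAx̄ = (2800.00)(10.00) + (3060.00)(62.50) = 219250.00 in³
ΣAȳ = (2800.00)(70.00) + (3060.00)(18.00) = 251080.00 in³
x̄ = 219250.00 / 5860.00 = 37.41 in
ȳ = 251080.00 / 5860.00 = 42.85 in

x̄ = 37.41 in, ȳ = 42.85 in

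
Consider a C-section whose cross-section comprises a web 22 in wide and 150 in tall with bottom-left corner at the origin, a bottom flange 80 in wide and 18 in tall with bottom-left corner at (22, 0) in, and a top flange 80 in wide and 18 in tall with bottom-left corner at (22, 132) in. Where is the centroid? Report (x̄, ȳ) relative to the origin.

web: A = 22 × 150 = 3300.00, centroid at (11.00, 75.00).
bottom flange: A = 80 × 18 = 1440.00, centroid at (62.00, 9.00).
top flange: A = 80 × 18 = 1440.00, centroid at (62.00, 141.00).
ΣA = 6180.00 in²
ΣAx̄ = (3300.00)(11.00) + (1440.00)(62.00) + (1440.00)(62.00) = 214860.00 in³
ΣAȳ = (3300.00)(75.00) + (1440.00)(9.00) + (1440.00)(141.00) = 463500.00 in³
x̄ = 214860.00 / 6180.00 = 34.77 in
ȳ = 463500.00 / 6180.00 = 75.00 in

x̄ = 34.77 in, ȳ = 75.00 in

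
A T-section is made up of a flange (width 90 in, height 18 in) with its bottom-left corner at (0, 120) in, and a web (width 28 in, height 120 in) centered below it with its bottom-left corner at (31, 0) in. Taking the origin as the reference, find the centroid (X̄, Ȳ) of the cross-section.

X̄ = 45.00 in, Ȳ = 82.45 in

web: A = 28 × 120 = 3360.00, centroid at (45.00, 60.00).
flange: A = 90 × 18 = 1620.00, centroid at (45.00, 129.00).
ΣA = 4980.00 in²
ΣAX̄ = (3360.00)(45.00) + (1620.00)(45.00) = 224100.00 in³
ΣAȲ = (3360.00)(60.00) + (1620.00)(129.00) = 410580.00 in³
X̄ = 224100.00 / 4980.00 = 45.00 in
Ȳ = 410580.00 / 4980.00 = 82.45 in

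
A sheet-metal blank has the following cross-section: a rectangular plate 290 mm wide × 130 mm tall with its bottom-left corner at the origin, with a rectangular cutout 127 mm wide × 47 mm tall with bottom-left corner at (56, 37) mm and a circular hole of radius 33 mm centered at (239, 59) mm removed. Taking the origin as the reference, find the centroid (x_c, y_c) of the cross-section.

Part | A | x̄ᵢ | ȳᵢ | A·x̄ᵢ | A·ȳᵢ
plate | 37700.00 | 145.00 | 65.00 | 5466500.00 | 2450500.00
hole 1 | -5969.00 | 119.50 | 60.50 | -713295.50 | -361124.50
hole 2 | -3421.19 | 239.00 | 59.00 | -817665.46 | -201850.47
Σ | 28309.81 |  |  | 3935539.04 | 1887525.03
x_c = 3935539.04 / 28309.81 = 139.02 mm
y_c = 1887525.03 / 28309.81 = 66.67 mm

x_c = 139.02 mm, y_c = 66.67 mm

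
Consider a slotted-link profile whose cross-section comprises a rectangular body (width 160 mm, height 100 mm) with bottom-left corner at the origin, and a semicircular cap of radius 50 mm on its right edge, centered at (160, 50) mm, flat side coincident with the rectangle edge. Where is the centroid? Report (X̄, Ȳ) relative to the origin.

rectangular body: A = 160 × 100 = 16000.00, centroid at (80.00, 50.00).
semicircular end: A = ½π·50² = 3926.99, centroid at (181.22, 50.00).
ΣA = 19926.99 mm², ΣAX̄ = 1991651.86 mm³, ΣAȲ = 996349.54 mm³.
X̄ = 1991651.86/19926.99 = 99.95 mm; Ȳ = 996349.54/19926.99 = 50.00 mm.

X̄ = 99.95 mm, Ȳ = 50.00 mm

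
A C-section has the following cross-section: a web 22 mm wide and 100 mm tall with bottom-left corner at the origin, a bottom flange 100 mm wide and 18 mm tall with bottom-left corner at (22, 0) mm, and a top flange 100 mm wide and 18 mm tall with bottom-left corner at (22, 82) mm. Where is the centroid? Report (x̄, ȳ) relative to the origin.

web: A = 22 × 100 = 2200.00, centroid at (11.00, 50.00).
bottom flange: A = 100 × 18 = 1800.00, centroid at (72.00, 9.00).
top flange: A = 100 × 18 = 1800.00, centroid at (72.00, 91.00).
ΣA = 5800.00 mm², ΣAx̄ = 283400.00 mm³, ΣAȳ = 290000.00 mm³.
x̄ = 283400.00/5800.00 = 48.86 mm; ȳ = 290000.00/5800.00 = 50.00 mm.

x̄ = 48.86 mm, ȳ = 50.00 mm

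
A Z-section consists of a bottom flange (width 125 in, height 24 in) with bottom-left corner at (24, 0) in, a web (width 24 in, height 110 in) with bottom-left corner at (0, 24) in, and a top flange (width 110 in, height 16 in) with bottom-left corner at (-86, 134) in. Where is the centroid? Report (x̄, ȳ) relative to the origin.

x̄ = 31.98 in, ȳ = 66.82 in

bottom flange: A = 125 × 24 = 3000.00, centroid at (86.50, 12.00).
web: A = 24 × 110 = 2640.00, centroid at (12.00, 79.00).
top flange: A = 110 × 16 = 1760.00, centroid at (-31.00, 142.00).
ΣA = 7400.00 in²
ΣAx̄ = (3000.00)(86.50) + (2640.00)(12.00) + (1760.00)(-31.00) = 236620.00 in³
ΣAȳ = (3000.00)(12.00) + (2640.00)(79.00) + (1760.00)(142.00) = 494480.00 in³
x̄ = 236620.00 / 7400.00 = 31.98 in
ȳ = 494480.00 / 7400.00 = 66.82 in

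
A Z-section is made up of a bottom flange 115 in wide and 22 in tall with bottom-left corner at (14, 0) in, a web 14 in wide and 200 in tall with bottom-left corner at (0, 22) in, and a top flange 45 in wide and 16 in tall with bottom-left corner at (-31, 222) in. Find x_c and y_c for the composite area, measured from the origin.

Part | A | x̄ᵢ | ȳᵢ | A·x̄ᵢ | A·ȳᵢ
bottom flange | 2530.00 | 71.50 | 11.00 | 180895.00 | 27830.00
web | 2800.00 | 7.00 | 122.00 | 19600.00 | 341600.00
top flange | 720.00 | -8.50 | 230.00 | -6120.00 | 165600.00
Σ | 6050.00 |  |  | 194375.00 | 535030.00
x_c = 194375.00 / 6050.00 = 32.13 in
y_c = 535030.00 / 6050.00 = 88.43 in

x_c = 32.13 in, y_c = 88.43 in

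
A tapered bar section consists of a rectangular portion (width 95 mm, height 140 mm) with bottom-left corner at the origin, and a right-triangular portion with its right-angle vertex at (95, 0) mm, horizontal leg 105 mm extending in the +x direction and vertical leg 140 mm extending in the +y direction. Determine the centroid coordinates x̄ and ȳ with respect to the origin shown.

rectangular portion: A = 95 × 140 = 13300.00, centroid at (47.50, 70.00).
triangular portion: A = ½·105·140 = 7350.00, centroid at (130.00, 46.67).
ΣA = 20650.00 mm², ΣAx̄ = 1587250.00 mm³, ΣAȳ = 1274000.00 mm³.
x̄ = 1587250.00/20650.00 = 76.86 mm; ȳ = 1274000.00/20650.00 = 61.69 mm.

x̄ = 76.86 mm, ȳ = 61.69 mm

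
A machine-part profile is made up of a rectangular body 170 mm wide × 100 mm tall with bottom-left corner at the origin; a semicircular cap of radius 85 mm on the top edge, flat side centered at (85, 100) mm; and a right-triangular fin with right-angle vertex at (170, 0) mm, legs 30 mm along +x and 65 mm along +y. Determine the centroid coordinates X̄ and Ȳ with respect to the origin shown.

X̄ = 88.16 mm, Ȳ = 82.37 mm

rectangular body: A = 170 × 100 = 17000.00, centroid at (85.00, 50.00).
semicircular top: A = ½π·85² = 11349.00, centroid at (85.00, 136.08).
triangular fin: A = ½·30·65 = 975.00, centroid at (180.00, 21.67).
ΣA = 29324.00 mm², ΣAX̄ = 2585165.29 mm³, ΣAȲ = 2415442.01 mm³.
X̄ = 2585165.29/29324.00 = 88.16 mm; Ȳ = 2415442.01/29324.00 = 82.37 mm.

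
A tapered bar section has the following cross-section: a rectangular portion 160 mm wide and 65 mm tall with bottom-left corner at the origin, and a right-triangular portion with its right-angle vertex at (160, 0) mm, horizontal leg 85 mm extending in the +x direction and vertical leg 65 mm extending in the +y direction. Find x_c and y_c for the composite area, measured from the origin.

x_c = 102.74 mm, y_c = 30.23 mm

rectangular portion: A = 160 × 65 = 10400.00, centroid at (80.00, 32.50).
triangular portion: A = ½·85·65 = 2762.50, centroid at (188.33, 21.67).
ΣA = 13162.50 mm²
ΣAx_c = (10400.00)(80.00) + (2762.50)(188.33) = 1352270.83 mm³
ΣAy_c = (10400.00)(32.50) + (2762.50)(21.67) = 397854.17 mm³
x_c = 1352270.83 / 13162.50 = 102.74 mm
y_c = 397854.17 / 13162.50 = 30.23 mm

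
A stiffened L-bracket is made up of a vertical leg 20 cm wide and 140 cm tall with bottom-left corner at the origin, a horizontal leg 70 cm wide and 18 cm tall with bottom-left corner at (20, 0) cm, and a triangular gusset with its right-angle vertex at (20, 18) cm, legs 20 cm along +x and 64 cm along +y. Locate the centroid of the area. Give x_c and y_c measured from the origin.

vertical leg: A = 20 × 140 = 2800.00, centroid at (10.00, 70.00).
horizontal leg: A = 70 × 18 = 1260.00, centroid at (55.00, 9.00).
gusset: A = ½·20·64 = 640.00, centroid at (26.67, 39.33).
ΣA = 4700.00 cm², ΣAx_c = 114366.67 cm³, ΣAy_c = 232513.33 cm³.
x_c = 114366.67/4700.00 = 24.33 cm; y_c = 232513.33/4700.00 = 49.47 cm.

x_c = 24.33 cm, y_c = 49.47 cm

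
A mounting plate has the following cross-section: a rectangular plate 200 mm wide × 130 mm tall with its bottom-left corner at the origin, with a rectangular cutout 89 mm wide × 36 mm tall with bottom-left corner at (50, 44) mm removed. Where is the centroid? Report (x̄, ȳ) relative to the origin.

plate: A = 200 × 130 = 26000.00, centroid at (100.00, 65.00).
hole: A = −(89 × 36) = -3204.00, centroid at (94.50, 62.00).
ΣA = 22796.00 mm²
ΣAx̄ = (26000.00)(100.00) + (-3204.00)(94.50) = 2297222.00 mm³
ΣAȳ = (26000.00)(65.00) + (-3204.00)(62.00) = 1491352.00 mm³
x̄ = 2297222.00 / 22796.00 = 100.77 mm
ȳ = 1491352.00 / 22796.00 = 65.42 mm

x̄ = 100.77 mm, ȳ = 65.42 mm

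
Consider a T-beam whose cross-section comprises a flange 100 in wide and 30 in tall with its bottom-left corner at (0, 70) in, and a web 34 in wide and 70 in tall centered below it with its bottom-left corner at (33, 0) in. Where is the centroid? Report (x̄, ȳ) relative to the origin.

web: A = 34 × 70 = 2380.00, centroid at (50.00, 35.00).
flange: A = 100 × 30 = 3000.00, centroid at (50.00, 85.00).
ΣA = 5380.00 in²
ΣAx̄ = (2380.00)(50.00) + (3000.00)(50.00) = 269000.00 in³
ΣAȳ = (2380.00)(35.00) + (3000.00)(85.00) = 338300.00 in³
x̄ = 269000.00 / 5380.00 = 50.00 in
ȳ = 338300.00 / 5380.00 = 62.88 in

x̄ = 50.00 in, ȳ = 62.88 in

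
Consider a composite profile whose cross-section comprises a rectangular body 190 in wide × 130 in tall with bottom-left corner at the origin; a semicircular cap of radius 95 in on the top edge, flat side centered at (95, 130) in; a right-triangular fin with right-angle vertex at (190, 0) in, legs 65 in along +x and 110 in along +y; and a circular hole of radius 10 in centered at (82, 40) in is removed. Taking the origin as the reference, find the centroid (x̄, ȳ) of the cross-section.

rectangular body: A = 190 × 130 = 24700.00, centroid at (95.00, 65.00).
semicircular top: A = ½π·95² = 14176.44, centroid at (95.00, 170.32).
triangular fin: A = ½·65·110 = 3575.00, centroid at (211.67, 36.67).
hole: A = −π·10² = -314.16, centroid at (82.00, 40.00).
ΣA = 42137.28 in²
ΣAx̄ = (24700.00)(95.00) + (14176.44)(95.00) + (3575.00)(211.67) + (-314.16)(82.00) = 4424208.77 in³
ΣAȳ = (24700.00)(65.00) + (14176.44)(170.32) + (3575.00)(36.67) + (-314.16)(40.00) = 4138537.09 in³
x̄ = 4424208.77 / 42137.28 = 105.00 in
ȳ = 4138537.09 / 42137.28 = 98.22 in

x̄ = 105.00 in, ȳ = 98.22 in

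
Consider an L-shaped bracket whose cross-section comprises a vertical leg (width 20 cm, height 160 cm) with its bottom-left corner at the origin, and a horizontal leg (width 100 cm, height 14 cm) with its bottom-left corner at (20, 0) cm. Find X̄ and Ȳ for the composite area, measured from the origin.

X̄ = 28.26 cm, Ȳ = 57.78 cm

vertical leg: A = 20 × 160 = 3200.00, centroid at (10.00, 80.00).
horizontal leg: A = 100 × 14 = 1400.00, centroid at (70.00, 7.00).
ΣA = 4600.00 cm²
ΣAX̄ = (3200.00)(10.00) + (1400.00)(70.00) = 130000.00 cm³
ΣAȲ = (3200.00)(80.00) + (1400.00)(7.00) = 265800.00 cm³
X̄ = 130000.00 / 4600.00 = 28.26 cm
Ȳ = 265800.00 / 4600.00 = 57.78 cm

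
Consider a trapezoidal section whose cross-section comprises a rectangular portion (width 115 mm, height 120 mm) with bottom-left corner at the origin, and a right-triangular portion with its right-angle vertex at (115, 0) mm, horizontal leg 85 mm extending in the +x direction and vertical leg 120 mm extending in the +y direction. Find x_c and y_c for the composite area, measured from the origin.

x_c = 80.66 mm, y_c = 54.60 mm

rectangular portion: A = 115 × 120 = 13800.00, centroid at (57.50, 60.00).
triangular portion: A = ½·85·120 = 5100.00, centroid at (143.33, 40.00).
ΣA = 18900.00 mm²
ΣAx_c = (13800.00)(57.50) + (5100.00)(143.33) = 1524500.00 mm³
ΣAy_c = (13800.00)(60.00) + (5100.00)(40.00) = 1032000.00 mm³
x_c = 1524500.00 / 18900.00 = 80.66 mm
y_c = 1032000.00 / 18900.00 = 54.60 mm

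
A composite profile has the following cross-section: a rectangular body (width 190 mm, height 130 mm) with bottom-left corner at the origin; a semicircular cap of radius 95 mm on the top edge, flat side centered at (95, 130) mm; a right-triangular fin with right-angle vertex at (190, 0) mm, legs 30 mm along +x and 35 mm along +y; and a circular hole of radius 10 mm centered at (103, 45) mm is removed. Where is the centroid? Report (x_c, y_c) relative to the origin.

rectangular body: A = 190 × 130 = 24700.00, centroid at (95.00, 65.00).
semicircular top: A = ½π·95² = 14176.44, centroid at (95.00, 170.32).
triangular fin: A = ½·30·35 = 525.00, centroid at (200.00, 11.67).
hole: A = −π·10² = -314.16, centroid at (103.00, 45.00).
ΣA = 39087.28 mm², ΣAx_c = 3765903.10 mm³, ΣAy_c = 4012007.96 mm³.
x_c = 3765903.10/39087.28 = 96.35 mm; y_c = 4012007.96/39087.28 = 102.64 mm.

x_c = 96.35 mm, y_c = 102.64 mm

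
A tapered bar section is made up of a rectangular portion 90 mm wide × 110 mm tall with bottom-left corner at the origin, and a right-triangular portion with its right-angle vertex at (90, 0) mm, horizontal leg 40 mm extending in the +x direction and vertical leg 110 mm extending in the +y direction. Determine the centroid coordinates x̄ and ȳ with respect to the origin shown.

x̄ = 55.61 mm, ȳ = 51.67 mm

rectangular portion: A = 90 × 110 = 9900.00, centroid at (45.00, 55.00).
triangular portion: A = ½·40·110 = 2200.00, centroid at (103.33, 36.67).
ΣA = 12100.00 mm², ΣAx̄ = 672833.33 mm³, ΣAȳ = 625166.67 mm³.
x̄ = 672833.33/12100.00 = 55.61 mm; ȳ = 625166.67/12100.00 = 51.67 mm.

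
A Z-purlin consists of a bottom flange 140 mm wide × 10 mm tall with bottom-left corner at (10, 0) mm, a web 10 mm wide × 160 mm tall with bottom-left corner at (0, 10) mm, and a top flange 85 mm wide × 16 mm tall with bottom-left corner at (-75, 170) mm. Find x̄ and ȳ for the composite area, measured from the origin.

x̄ = 17.39 mm, ȳ = 90.16 mm

bottom flange: A = 140 × 10 = 1400.00, centroid at (80.00, 5.00).
web: A = 10 × 160 = 1600.00, centroid at (5.00, 90.00).
top flange: A = 85 × 16 = 1360.00, centroid at (-32.50, 178.00).
ΣA = 4360.00 mm², ΣAx̄ = 75800.00 mm³, ΣAȳ = 393080.00 mm³.
x̄ = 75800.00/4360.00 = 17.39 mm; ȳ = 393080.00/4360.00 = 90.16 mm.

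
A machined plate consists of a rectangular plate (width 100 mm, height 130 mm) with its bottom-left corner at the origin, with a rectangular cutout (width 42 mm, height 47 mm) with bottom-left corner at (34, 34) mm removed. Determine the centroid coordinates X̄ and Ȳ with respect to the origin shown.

Part | A | x̄ᵢ | ȳᵢ | A·x̄ᵢ | A·ȳᵢ
plate | 13000.00 | 50.00 | 65.00 | 650000.00 | 845000.00
hole | -1974.00 | 55.00 | 57.50 | -108570.00 | -113505.00
Σ | 11026.00 |  |  | 541430.00 | 731495.00
X̄ = 541430.00 / 11026.00 = 49.10 mm
Ȳ = 731495.00 / 11026.00 = 66.34 mm

X̄ = 49.10 mm, Ȳ = 66.34 mm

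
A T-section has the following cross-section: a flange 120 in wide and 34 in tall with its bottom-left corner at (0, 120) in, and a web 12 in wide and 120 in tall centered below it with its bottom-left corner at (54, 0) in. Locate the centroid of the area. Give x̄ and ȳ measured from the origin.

web: A = 12 × 120 = 1440.00, centroid at (60.00, 60.00).
flange: A = 120 × 34 = 4080.00, centroid at (60.00, 137.00).
ΣA = 5520.00 in², ΣAx̄ = 331200.00 in³, ΣAȳ = 645360.00 in³.
x̄ = 331200.00/5520.00 = 60.00 in; ȳ = 645360.00/5520.00 = 116.91 in.

x̄ = 60.00 in, ȳ = 116.91 in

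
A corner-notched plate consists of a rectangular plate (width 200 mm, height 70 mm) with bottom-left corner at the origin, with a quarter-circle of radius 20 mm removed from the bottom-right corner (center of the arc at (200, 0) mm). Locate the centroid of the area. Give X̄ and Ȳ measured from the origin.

X̄ = 97.90 mm, Ȳ = 35.61 mm

plate: A = 200 × 70 = 14000.00, centroid at (100.00, 35.00).
removed quarter-circle: A = −¼π·20² = -314.16, centroid at (191.51, 8.49).
ΣA = 13685.84 mm², ΣAX̄ = 1339834.81 mm³, ΣAȲ = 487333.33 mm³.
X̄ = 1339834.81/13685.84 = 97.90 mm; Ȳ = 487333.33/13685.84 = 35.61 mm.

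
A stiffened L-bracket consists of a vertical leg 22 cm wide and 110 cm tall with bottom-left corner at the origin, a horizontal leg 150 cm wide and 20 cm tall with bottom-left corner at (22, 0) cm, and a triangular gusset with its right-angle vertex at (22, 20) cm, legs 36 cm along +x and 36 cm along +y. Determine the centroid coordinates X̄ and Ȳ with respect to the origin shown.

X̄ = 55.97 cm, Ȳ = 30.30 cm

vertical leg: A = 22 × 110 = 2420.00, centroid at (11.00, 55.00).
horizontal leg: A = 150 × 20 = 3000.00, centroid at (97.00, 10.00).
gusset: A = ½·36·36 = 648.00, centroid at (34.00, 32.00).
ΣA = 6068.00 cm², ΣAX̄ = 339652.00 cm³, ΣAȲ = 183836.00 cm³.
X̄ = 339652.00/6068.00 = 55.97 cm; Ȳ = 183836.00/6068.00 = 30.30 cm.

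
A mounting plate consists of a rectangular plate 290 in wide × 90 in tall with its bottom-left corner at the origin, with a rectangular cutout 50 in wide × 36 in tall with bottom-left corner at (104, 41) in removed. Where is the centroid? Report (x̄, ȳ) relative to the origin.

plate: A = 290 × 90 = 26100.00, centroid at (145.00, 45.00).
hole: A = −(50 × 36) = -1800.00, centroid at (129.00, 59.00).
ΣA = 24300.00 in²
ΣAx̄ = (26100.00)(145.00) + (-1800.00)(129.00) = 3552300.00 in³
ΣAȳ = (26100.00)(45.00) + (-1800.00)(59.00) = 1068300.00 in³
x̄ = 3552300.00 / 24300.00 = 146.19 in
ȳ = 1068300.00 / 24300.00 = 43.96 in

x̄ = 146.19 in, ȳ = 43.96 in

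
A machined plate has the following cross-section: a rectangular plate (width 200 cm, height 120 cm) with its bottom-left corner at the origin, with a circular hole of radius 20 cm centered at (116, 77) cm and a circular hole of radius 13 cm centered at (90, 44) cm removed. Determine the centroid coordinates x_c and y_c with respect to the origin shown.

x_c = 99.33 cm, y_c = 59.42 cm

plate: A = 200 × 120 = 24000.00, centroid at (100.00, 60.00).
hole 1: A = −π·20² = -1256.64, centroid at (116.00, 77.00).
hole 2: A = −π·13² = -530.93, centroid at (90.00, 44.00).
ΣA = 22212.43 cm², ΣAx_c = 2206446.48 cm³, ΣAy_c = 1319878.06 cm³.
x_c = 2206446.48/22212.43 = 99.33 cm; y_c = 1319878.06/22212.43 = 59.42 cm.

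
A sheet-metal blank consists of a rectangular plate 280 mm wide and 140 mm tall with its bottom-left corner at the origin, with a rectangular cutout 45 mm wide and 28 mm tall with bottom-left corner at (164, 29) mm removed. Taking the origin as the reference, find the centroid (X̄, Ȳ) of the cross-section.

plate: A = 280 × 140 = 39200.00, centroid at (140.00, 70.00).
hole: A = −(45 × 28) = -1260.00, centroid at (186.50, 43.00).
ΣA = 37940.00 mm²
ΣAX̄ = (39200.00)(140.00) + (-1260.00)(186.50) = 5253010.00 mm³
ΣAȲ = (39200.00)(70.00) + (-1260.00)(43.00) = 2689820.00 mm³
X̄ = 5253010.00 / 37940.00 = 138.46 mm
Ȳ = 2689820.00 / 37940.00 = 70.90 mm

X̄ = 138.46 mm, Ȳ = 70.90 mm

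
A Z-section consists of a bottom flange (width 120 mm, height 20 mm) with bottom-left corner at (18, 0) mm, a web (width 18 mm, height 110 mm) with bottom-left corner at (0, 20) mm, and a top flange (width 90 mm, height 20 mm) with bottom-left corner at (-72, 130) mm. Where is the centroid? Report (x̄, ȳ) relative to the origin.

x̄ = 25.31 mm, ȳ = 68.69 mm

Part | A | x̄ᵢ | ȳᵢ | A·x̄ᵢ | A·ȳᵢ
bottom flange | 2400.00 | 78.00 | 10.00 | 187200.00 | 24000.00
web | 1980.00 | 9.00 | 75.00 | 17820.00 | 148500.00
top flange | 1800.00 | -27.00 | 140.00 | -48600.00 | 252000.00
Σ | 6180.00 |  |  | 156420.00 | 424500.00
x̄ = 156420.00 / 6180.00 = 25.31 mm
ȳ = 424500.00 / 6180.00 = 68.69 mm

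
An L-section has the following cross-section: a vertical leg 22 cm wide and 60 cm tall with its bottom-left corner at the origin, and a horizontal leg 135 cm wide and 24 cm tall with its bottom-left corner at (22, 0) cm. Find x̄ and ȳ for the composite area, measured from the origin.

vertical leg: A = 22 × 60 = 1320.00, centroid at (11.00, 30.00).
horizontal leg: A = 135 × 24 = 3240.00, centroid at (89.50, 12.00).
ΣA = 4560.00 cm², ΣAx̄ = 304500.00 cm³, ΣAȳ = 78480.00 cm³.
x̄ = 304500.00/4560.00 = 66.78 cm; ȳ = 78480.00/4560.00 = 17.21 cm.

x̄ = 66.78 cm, ȳ = 17.21 cm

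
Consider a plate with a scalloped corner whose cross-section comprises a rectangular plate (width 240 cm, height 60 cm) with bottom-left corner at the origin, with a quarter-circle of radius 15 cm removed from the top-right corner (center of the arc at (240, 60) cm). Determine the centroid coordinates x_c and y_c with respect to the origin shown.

x_c = 118.59 cm, y_c = 29.71 cm

plate: A = 240 × 60 = 14400.00, centroid at (120.00, 30.00).
removed quarter-circle: A = −¼π·15² = -176.71, centroid at (233.63, 53.63).
ΣA = 14223.29 cm²
ΣAx_c = (14400.00)(120.00) + (-176.71)(233.63) = 1686713.50 cm³
ΣAy_c = (14400.00)(30.00) + (-176.71)(53.63) = 422522.12 cm³
x_c = 1686713.50 / 14223.29 = 118.59 cm
y_c = 422522.12 / 14223.29 = 29.71 cm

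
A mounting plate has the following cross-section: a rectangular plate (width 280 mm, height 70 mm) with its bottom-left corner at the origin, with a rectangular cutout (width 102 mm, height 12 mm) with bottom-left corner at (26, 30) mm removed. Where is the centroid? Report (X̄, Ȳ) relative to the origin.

X̄ = 144.20 mm, Ȳ = 34.93 mm

plate: A = 280 × 70 = 19600.00, centroid at (140.00, 35.00).
hole: A = −(102 × 12) = -1224.00, centroid at (77.00, 36.00).
ΣA = 18376.00 mm², ΣAX̄ = 2649752.00 mm³, ΣAȲ = 641936.00 mm³.
X̄ = 2649752.00/18376.00 = 144.20 mm; Ȳ = 641936.00/18376.00 = 34.93 mm.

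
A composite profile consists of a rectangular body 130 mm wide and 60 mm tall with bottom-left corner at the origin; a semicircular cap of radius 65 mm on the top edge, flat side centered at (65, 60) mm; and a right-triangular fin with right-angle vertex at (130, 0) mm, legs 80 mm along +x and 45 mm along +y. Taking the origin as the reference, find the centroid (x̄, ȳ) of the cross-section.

x̄ = 75.16 mm, ȳ = 51.88 mm

rectangular body: A = 130 × 60 = 7800.00, centroid at (65.00, 30.00).
semicircular top: A = ½π·65² = 6636.61, centroid at (65.00, 87.59).
triangular fin: A = ½·80·45 = 1800.00, centroid at (156.67, 15.00).
ΣA = 16236.61 mm²
ΣAx̄ = (7800.00)(65.00) + (6636.61)(65.00) + (1800.00)(156.67) = 1220379.94 mm³
ΣAȳ = (7800.00)(30.00) + (6636.61)(87.59) + (1800.00)(15.00) = 842280.20 mm³
x̄ = 1220379.94 / 16236.61 = 75.16 mm
ȳ = 842280.20 / 16236.61 = 51.88 mm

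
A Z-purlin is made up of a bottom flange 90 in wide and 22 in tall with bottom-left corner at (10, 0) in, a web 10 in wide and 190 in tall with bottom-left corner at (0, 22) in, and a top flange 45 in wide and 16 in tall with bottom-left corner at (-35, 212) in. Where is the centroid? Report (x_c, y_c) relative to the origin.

x_c = 23.78 in, y_c = 87.50 in

bottom flange: A = 90 × 22 = 1980.00, centroid at (55.00, 11.00).
web: A = 10 × 190 = 1900.00, centroid at (5.00, 117.00).
top flange: A = 45 × 16 = 720.00, centroid at (-12.50, 220.00).
ΣA = 4600.00 in²
ΣAx_c = (1980.00)(55.00) + (1900.00)(5.00) + (720.00)(-12.50) = 109400.00 in³
ΣAy_c = (1980.00)(11.00) + (1900.00)(117.00) + (720.00)(220.00) = 402480.00 in³
x_c = 109400.00 / 4600.00 = 23.78 in
y_c = 402480.00 / 4600.00 = 87.50 in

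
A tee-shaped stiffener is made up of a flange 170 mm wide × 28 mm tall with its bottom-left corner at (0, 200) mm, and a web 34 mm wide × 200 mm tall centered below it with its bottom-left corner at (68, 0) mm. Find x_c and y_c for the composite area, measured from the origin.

web: A = 34 × 200 = 6800.00, centroid at (85.00, 100.00).
flange: A = 170 × 28 = 4760.00, centroid at (85.00, 214.00).
ΣA = 11560.00 mm²
ΣAx_c = (6800.00)(85.00) + (4760.00)(85.00) = 982600.00 mm³
ΣAy_c = (6800.00)(100.00) + (4760.00)(214.00) = 1698640.00 mm³
x_c = 982600.00 / 11560.00 = 85.00 mm
y_c = 1698640.00 / 11560.00 = 146.94 mm

x_c = 85.00 mm, y_c = 146.94 mm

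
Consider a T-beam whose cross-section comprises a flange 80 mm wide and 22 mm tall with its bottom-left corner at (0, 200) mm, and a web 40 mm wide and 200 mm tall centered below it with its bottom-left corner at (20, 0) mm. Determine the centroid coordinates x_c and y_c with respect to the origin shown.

x_c = 40.00 mm, y_c = 120.02 mm

web: A = 40 × 200 = 8000.00, centroid at (40.00, 100.00).
flange: A = 80 × 22 = 1760.00, centroid at (40.00, 211.00).
ΣA = 9760.00 mm²
ΣAx_c = (8000.00)(40.00) + (1760.00)(40.00) = 390400.00 mm³
ΣAy_c = (8000.00)(100.00) + (1760.00)(211.00) = 1171360.00 mm³
x_c = 390400.00 / 9760.00 = 40.00 mm
y_c = 1171360.00 / 9760.00 = 120.02 mm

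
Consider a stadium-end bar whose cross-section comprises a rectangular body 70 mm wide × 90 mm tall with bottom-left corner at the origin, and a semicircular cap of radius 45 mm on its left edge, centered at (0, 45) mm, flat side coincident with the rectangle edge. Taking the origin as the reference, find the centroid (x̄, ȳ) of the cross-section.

x̄ = 16.85 mm, ȳ = 45.00 mm

rectangular body: A = 70 × 90 = 6300.00, centroid at (35.00, 45.00).
semicircular end: A = ½π·45² = 3180.86, centroid at (-19.10, 45.00).
ΣA = 9480.86 mm², ΣAx̄ = 159750.00 mm³, ΣAȳ = 426638.82 mm³.
x̄ = 159750.00/9480.86 = 16.85 mm; ȳ = 426638.82/9480.86 = 45.00 mm.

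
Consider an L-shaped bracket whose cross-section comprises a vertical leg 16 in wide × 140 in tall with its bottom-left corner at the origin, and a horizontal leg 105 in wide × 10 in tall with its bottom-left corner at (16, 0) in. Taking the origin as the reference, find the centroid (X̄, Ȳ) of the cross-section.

vertical leg: A = 16 × 140 = 2240.00, centroid at (8.00, 70.00).
horizontal leg: A = 105 × 10 = 1050.00, centroid at (68.50, 5.00).
ΣA = 3290.00 in², ΣAX̄ = 89845.00 in³, ΣAȲ = 162050.00 in³.
X̄ = 89845.00/3290.00 = 27.31 in; Ȳ = 162050.00/3290.00 = 49.26 in.

X̄ = 27.31 in, Ȳ = 49.26 in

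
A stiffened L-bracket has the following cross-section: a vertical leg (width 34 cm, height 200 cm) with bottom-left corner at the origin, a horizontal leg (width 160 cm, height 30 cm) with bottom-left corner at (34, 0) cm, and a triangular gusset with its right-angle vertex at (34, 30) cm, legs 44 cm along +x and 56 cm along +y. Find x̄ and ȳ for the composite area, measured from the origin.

x̄ = 56.32 cm, ȳ = 63.28 cm

vertical leg: A = 34 × 200 = 6800.00, centroid at (17.00, 100.00).
horizontal leg: A = 160 × 30 = 4800.00, centroid at (114.00, 15.00).
gusset: A = ½·44·56 = 1232.00, centroid at (48.67, 48.67).
ΣA = 12832.00 cm², ΣAx̄ = 722757.33 cm³, ΣAȳ = 811957.33 cm³.
x̄ = 722757.33/12832.00 = 56.32 cm; ȳ = 811957.33/12832.00 = 63.28 cm.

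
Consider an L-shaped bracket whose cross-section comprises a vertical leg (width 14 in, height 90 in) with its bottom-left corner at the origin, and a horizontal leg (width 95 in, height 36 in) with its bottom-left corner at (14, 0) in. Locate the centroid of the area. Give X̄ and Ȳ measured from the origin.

Part | A | x̄ᵢ | ȳᵢ | A·x̄ᵢ | A·ȳᵢ
vertical leg | 1260.00 | 7.00 | 45.00 | 8820.00 | 56700.00
horizontal leg | 3420.00 | 61.50 | 18.00 | 210330.00 | 61560.00
Σ | 4680.00 |  |  | 219150.00 | 118260.00
X̄ = 219150.00 / 4680.00 = 46.83 in
Ȳ = 118260.00 / 4680.00 = 25.27 in

X̄ = 46.83 in, Ȳ = 25.27 in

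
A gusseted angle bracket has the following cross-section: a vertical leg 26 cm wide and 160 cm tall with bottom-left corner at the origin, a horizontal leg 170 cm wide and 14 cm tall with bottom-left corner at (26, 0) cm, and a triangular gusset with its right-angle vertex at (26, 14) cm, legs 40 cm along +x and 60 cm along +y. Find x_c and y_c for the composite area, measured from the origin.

x_c = 47.22 cm, y_c = 50.42 cm

vertical leg: A = 26 × 160 = 4160.00, centroid at (13.00, 80.00).
horizontal leg: A = 170 × 14 = 2380.00, centroid at (111.00, 7.00).
gusset: A = ½·40·60 = 1200.00, centroid at (39.33, 34.00).
ΣA = 7740.00 cm²
ΣAx_c = (4160.00)(13.00) + (2380.00)(111.00) + (1200.00)(39.33) = 365460.00 cm³
ΣAy_c = (4160.00)(80.00) + (2380.00)(7.00) + (1200.00)(34.00) = 390260.00 cm³
x_c = 365460.00 / 7740.00 = 47.22 cm
y_c = 390260.00 / 7740.00 = 50.42 cm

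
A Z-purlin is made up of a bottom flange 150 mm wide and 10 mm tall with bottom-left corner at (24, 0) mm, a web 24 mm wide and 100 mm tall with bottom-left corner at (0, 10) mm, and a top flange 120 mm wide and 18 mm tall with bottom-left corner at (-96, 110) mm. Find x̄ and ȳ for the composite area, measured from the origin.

bottom flange: A = 150 × 10 = 1500.00, centroid at (99.00, 5.00).
web: A = 24 × 100 = 2400.00, centroid at (12.00, 60.00).
top flange: A = 120 × 18 = 2160.00, centroid at (-36.00, 119.00).
ΣA = 6060.00 mm², ΣAx̄ = 99540.00 mm³, ΣAȳ = 408540.00 mm³.
x̄ = 99540.00/6060.00 = 16.43 mm; ȳ = 408540.00/6060.00 = 67.42 mm.

x̄ = 16.43 mm, ȳ = 67.42 mm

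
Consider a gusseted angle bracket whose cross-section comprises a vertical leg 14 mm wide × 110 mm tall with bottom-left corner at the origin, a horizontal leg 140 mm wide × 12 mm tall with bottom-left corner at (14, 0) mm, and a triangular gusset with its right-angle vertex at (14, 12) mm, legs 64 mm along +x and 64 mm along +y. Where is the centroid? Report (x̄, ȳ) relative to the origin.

Part | A | x̄ᵢ | ȳᵢ | A·x̄ᵢ | A·ȳᵢ
vertical leg | 1540.00 | 7.00 | 55.00 | 10780.00 | 84700.00
horizontal leg | 1680.00 | 84.00 | 6.00 | 141120.00 | 10080.00
gusset | 2048.00 | 35.33 | 33.33 | 72362.67 | 68266.67
Σ | 5268.00 |  |  | 224262.67 | 163046.67
x̄ = 224262.67 / 5268.00 = 42.57 mm
ȳ = 163046.67 / 5268.00 = 30.95 mm

x̄ = 42.57 mm, ȳ = 30.95 mm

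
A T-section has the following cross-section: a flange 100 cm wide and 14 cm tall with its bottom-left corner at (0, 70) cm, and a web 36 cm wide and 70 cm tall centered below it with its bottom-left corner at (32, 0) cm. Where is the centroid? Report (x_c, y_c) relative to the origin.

x_c = 50.00 cm, y_c = 50.00 cm

Part | A | x̄ᵢ | ȳᵢ | A·x̄ᵢ | A·ȳᵢ
web | 2520.00 | 50.00 | 35.00 | 126000.00 | 88200.00
flange | 1400.00 | 50.00 | 77.00 | 70000.00 | 107800.00
Σ | 3920.00 |  |  | 196000.00 | 196000.00
x_c = 196000.00 / 3920.00 = 50.00 cm
y_c = 196000.00 / 3920.00 = 50.00 cm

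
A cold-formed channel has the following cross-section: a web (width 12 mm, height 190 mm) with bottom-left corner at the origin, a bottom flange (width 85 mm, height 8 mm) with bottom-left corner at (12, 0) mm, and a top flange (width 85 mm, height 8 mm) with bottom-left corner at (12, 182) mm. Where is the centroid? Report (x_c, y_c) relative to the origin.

x_c = 24.12 mm, y_c = 95.00 mm

Part | A | x̄ᵢ | ȳᵢ | A·x̄ᵢ | A·ȳᵢ
web | 2280.00 | 6.00 | 95.00 | 13680.00 | 216600.00
bottom flange | 680.00 | 54.50 | 4.00 | 37060.00 | 2720.00
top flange | 680.00 | 54.50 | 186.00 | 37060.00 | 126480.00
Σ | 3640.00 |  |  | 87800.00 | 345800.00
x_c = 87800.00 / 3640.00 = 24.12 mm
y_c = 345800.00 / 3640.00 = 95.00 mm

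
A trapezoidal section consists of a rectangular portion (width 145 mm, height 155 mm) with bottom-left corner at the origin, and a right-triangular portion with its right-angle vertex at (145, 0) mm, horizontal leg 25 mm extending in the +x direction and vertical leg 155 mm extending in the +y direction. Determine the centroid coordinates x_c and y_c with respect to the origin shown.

rectangular portion: A = 145 × 155 = 22475.00, centroid at (72.50, 77.50).
triangular portion: A = ½·25·155 = 1937.50, centroid at (153.33, 51.67).
ΣA = 24412.50 mm², ΣAx_c = 1926520.83 mm³, ΣAy_c = 1841916.67 mm³.
x_c = 1926520.83/24412.50 = 78.92 mm; y_c = 1841916.67/24412.50 = 75.45 mm.

x_c = 78.92 mm, y_c = 75.45 mm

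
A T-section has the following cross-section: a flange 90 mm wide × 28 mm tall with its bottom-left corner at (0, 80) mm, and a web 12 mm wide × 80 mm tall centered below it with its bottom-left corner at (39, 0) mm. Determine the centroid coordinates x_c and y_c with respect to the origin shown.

x_c = 45.00 mm, y_c = 79.10 mm

web: A = 12 × 80 = 960.00, centroid at (45.00, 40.00).
flange: A = 90 × 28 = 2520.00, centroid at (45.00, 94.00).
ΣA = 3480.00 mm²
ΣAx_c = (960.00)(45.00) + (2520.00)(45.00) = 156600.00 mm³
ΣAy_c = (960.00)(40.00) + (2520.00)(94.00) = 275280.00 mm³
x_c = 156600.00 / 3480.00 = 45.00 mm
y_c = 275280.00 / 3480.00 = 79.10 mm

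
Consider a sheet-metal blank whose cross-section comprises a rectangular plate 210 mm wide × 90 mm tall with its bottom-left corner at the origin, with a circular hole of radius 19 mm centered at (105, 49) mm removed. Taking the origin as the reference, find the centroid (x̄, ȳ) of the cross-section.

Part | A | x̄ᵢ | ȳᵢ | A·x̄ᵢ | A·ȳᵢ
plate | 18900.00 | 105.00 | 45.00 | 1984500.00 | 850500.00
hole | -1134.11 | 105.00 | 49.00 | -119082.07 | -55571.63
Σ | 17765.89 |  |  | 1865417.93 | 794928.37
x̄ = 1865417.93 / 17765.89 = 105.00 mm
ȳ = 794928.37 / 17765.89 = 44.74 mm

x̄ = 105.00 mm, ȳ = 44.74 mm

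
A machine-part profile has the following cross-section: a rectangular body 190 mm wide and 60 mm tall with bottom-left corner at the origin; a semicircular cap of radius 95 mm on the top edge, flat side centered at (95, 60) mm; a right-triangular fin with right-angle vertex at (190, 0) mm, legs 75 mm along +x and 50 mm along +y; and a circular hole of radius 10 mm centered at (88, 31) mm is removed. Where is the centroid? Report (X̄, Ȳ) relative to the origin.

Part | A | x̄ᵢ | ȳᵢ | A·x̄ᵢ | A·ȳᵢ
rectangular body | 11400.00 | 95.00 | 30.00 | 1083000.00 | 342000.00
semicircular top | 14176.44 | 95.00 | 100.32 | 1346761.50 | 1422169.54
triangular fin | 1875.00 | 215.00 | 16.67 | 403125.00 | 31250.00
hole | -314.16 | 88.00 | 31.00 | -27646.02 | -9738.94
Σ | 27137.28 |  |  | 2805240.49 | 1785680.61
X̄ = 2805240.49 / 27137.28 = 103.37 mm
Ȳ = 1785680.61 / 27137.28 = 65.80 mm

X̄ = 103.37 mm, Ȳ = 65.80 mm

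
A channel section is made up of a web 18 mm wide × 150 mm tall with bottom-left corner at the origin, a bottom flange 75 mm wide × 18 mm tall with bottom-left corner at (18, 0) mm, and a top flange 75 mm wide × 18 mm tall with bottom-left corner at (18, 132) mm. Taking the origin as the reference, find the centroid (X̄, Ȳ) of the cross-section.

X̄ = 32.25 mm, Ȳ = 75.00 mm

web: A = 18 × 150 = 2700.00, centroid at (9.00, 75.00).
bottom flange: A = 75 × 18 = 1350.00, centroid at (55.50, 9.00).
top flange: A = 75 × 18 = 1350.00, centroid at (55.50, 141.00).
ΣA = 5400.00 mm², ΣAX̄ = 174150.00 mm³, ΣAȲ = 405000.00 mm³.
X̄ = 174150.00/5400.00 = 32.25 mm; Ȳ = 405000.00/5400.00 = 75.00 mm.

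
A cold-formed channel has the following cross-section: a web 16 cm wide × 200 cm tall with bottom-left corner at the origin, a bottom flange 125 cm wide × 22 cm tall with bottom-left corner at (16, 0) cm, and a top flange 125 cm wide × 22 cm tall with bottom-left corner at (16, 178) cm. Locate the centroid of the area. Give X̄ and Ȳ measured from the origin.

X̄ = 52.57 cm, Ȳ = 100.00 cm

Part | A | x̄ᵢ | ȳᵢ | A·x̄ᵢ | A·ȳᵢ
web | 3200.00 | 8.00 | 100.00 | 25600.00 | 320000.00
bottom flange | 2750.00 | 78.50 | 11.00 | 215875.00 | 30250.00
top flange | 2750.00 | 78.50 | 189.00 | 215875.00 | 519750.00
Σ | 8700.00 |  |  | 457350.00 | 870000.00
X̄ = 457350.00 / 8700.00 = 52.57 cm
Ȳ = 870000.00 / 8700.00 = 100.00 cm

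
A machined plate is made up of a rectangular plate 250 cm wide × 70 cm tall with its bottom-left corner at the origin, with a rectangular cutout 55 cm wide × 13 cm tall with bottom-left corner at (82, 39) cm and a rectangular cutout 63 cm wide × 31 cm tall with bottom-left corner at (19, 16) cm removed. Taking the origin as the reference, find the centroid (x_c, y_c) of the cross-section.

plate: A = 250 × 70 = 17500.00, centroid at (125.00, 35.00).
hole 1: A = −(55 × 13) = -715.00, centroid at (109.50, 45.50).
hole 2: A = −(63 × 31) = -1953.00, centroid at (50.50, 31.50).
ΣA = 14832.00 cm²
ΣAx_c = (17500.00)(125.00) + (-715.00)(109.50) + (-1953.00)(50.50) = 2010581.00 cm³
ΣAy_c = (17500.00)(35.00) + (-715.00)(45.50) + (-1953.00)(31.50) = 518448.00 cm³
x_c = 2010581.00 / 14832.00 = 135.56 cm
y_c = 518448.00 / 14832.00 = 34.95 cm

x_c = 135.56 cm, y_c = 34.95 cm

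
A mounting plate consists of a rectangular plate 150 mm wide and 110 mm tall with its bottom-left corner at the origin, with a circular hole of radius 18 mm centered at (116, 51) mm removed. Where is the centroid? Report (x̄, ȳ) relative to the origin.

plate: A = 150 × 110 = 16500.00, centroid at (75.00, 55.00).
hole: A = −π·18² = -1017.88, centroid at (116.00, 51.00).
ΣA = 15482.12 mm², ΣAx̄ = 1119426.38 mm³, ΣAȳ = 855588.32 mm³.
x̄ = 1119426.38/15482.12 = 72.30 mm; ȳ = 855588.32/15482.12 = 55.26 mm.

x̄ = 72.30 mm, ȳ = 55.26 mm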